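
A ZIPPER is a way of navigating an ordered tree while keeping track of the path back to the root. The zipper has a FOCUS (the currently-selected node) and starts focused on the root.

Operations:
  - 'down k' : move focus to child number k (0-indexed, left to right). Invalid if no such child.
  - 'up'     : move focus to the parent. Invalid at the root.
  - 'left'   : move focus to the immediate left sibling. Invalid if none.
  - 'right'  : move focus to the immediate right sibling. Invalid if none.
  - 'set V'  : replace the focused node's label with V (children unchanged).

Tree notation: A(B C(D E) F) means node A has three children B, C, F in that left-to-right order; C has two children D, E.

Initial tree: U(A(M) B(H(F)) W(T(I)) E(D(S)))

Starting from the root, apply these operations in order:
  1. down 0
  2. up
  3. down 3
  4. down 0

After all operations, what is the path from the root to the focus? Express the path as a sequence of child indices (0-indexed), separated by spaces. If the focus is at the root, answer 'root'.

Answer: 3 0

Derivation:
Step 1 (down 0): focus=A path=0 depth=1 children=['M'] left=[] right=['B', 'W', 'E'] parent=U
Step 2 (up): focus=U path=root depth=0 children=['A', 'B', 'W', 'E'] (at root)
Step 3 (down 3): focus=E path=3 depth=1 children=['D'] left=['A', 'B', 'W'] right=[] parent=U
Step 4 (down 0): focus=D path=3/0 depth=2 children=['S'] left=[] right=[] parent=E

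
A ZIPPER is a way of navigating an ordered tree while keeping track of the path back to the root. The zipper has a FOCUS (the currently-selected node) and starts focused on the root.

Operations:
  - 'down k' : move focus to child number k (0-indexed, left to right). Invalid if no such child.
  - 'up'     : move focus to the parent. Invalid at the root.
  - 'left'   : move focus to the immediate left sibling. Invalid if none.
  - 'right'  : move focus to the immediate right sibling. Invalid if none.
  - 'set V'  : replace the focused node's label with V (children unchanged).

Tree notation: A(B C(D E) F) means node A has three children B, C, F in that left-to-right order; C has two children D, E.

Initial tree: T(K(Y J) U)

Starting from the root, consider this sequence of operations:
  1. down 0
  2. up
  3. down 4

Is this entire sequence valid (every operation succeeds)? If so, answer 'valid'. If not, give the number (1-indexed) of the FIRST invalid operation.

Step 1 (down 0): focus=K path=0 depth=1 children=['Y', 'J'] left=[] right=['U'] parent=T
Step 2 (up): focus=T path=root depth=0 children=['K', 'U'] (at root)
Step 3 (down 4): INVALID

Answer: 3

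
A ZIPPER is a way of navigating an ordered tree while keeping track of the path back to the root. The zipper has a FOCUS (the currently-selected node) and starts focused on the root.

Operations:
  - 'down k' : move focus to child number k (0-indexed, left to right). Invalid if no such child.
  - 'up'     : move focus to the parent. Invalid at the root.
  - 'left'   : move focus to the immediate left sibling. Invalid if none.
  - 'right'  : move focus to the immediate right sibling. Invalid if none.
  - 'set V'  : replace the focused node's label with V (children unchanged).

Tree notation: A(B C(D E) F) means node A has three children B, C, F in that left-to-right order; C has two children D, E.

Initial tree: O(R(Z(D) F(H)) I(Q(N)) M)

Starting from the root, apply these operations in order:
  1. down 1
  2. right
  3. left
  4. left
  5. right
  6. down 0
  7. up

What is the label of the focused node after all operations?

Answer: I

Derivation:
Step 1 (down 1): focus=I path=1 depth=1 children=['Q'] left=['R'] right=['M'] parent=O
Step 2 (right): focus=M path=2 depth=1 children=[] left=['R', 'I'] right=[] parent=O
Step 3 (left): focus=I path=1 depth=1 children=['Q'] left=['R'] right=['M'] parent=O
Step 4 (left): focus=R path=0 depth=1 children=['Z', 'F'] left=[] right=['I', 'M'] parent=O
Step 5 (right): focus=I path=1 depth=1 children=['Q'] left=['R'] right=['M'] parent=O
Step 6 (down 0): focus=Q path=1/0 depth=2 children=['N'] left=[] right=[] parent=I
Step 7 (up): focus=I path=1 depth=1 children=['Q'] left=['R'] right=['M'] parent=O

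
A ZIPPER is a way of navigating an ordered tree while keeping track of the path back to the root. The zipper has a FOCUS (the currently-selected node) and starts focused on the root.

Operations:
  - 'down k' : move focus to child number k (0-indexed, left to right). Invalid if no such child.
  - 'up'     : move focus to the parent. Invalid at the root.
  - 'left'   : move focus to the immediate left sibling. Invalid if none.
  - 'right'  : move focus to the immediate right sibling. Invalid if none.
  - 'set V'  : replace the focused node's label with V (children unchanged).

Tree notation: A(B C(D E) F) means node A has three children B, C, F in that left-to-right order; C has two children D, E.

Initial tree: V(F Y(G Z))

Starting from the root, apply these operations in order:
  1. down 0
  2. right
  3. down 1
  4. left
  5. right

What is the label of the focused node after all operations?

Step 1 (down 0): focus=F path=0 depth=1 children=[] left=[] right=['Y'] parent=V
Step 2 (right): focus=Y path=1 depth=1 children=['G', 'Z'] left=['F'] right=[] parent=V
Step 3 (down 1): focus=Z path=1/1 depth=2 children=[] left=['G'] right=[] parent=Y
Step 4 (left): focus=G path=1/0 depth=2 children=[] left=[] right=['Z'] parent=Y
Step 5 (right): focus=Z path=1/1 depth=2 children=[] left=['G'] right=[] parent=Y

Answer: Z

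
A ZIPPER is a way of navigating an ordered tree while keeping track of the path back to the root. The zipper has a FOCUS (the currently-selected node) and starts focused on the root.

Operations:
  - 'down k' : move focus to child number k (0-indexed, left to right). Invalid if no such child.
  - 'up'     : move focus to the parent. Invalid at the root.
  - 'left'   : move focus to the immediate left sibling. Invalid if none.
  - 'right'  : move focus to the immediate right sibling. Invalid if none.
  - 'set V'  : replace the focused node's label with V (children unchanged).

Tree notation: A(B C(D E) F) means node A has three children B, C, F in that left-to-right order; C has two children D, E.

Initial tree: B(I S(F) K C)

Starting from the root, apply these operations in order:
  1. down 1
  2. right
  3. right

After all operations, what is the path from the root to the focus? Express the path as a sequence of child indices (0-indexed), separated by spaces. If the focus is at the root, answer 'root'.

Step 1 (down 1): focus=S path=1 depth=1 children=['F'] left=['I'] right=['K', 'C'] parent=B
Step 2 (right): focus=K path=2 depth=1 children=[] left=['I', 'S'] right=['C'] parent=B
Step 3 (right): focus=C path=3 depth=1 children=[] left=['I', 'S', 'K'] right=[] parent=B

Answer: 3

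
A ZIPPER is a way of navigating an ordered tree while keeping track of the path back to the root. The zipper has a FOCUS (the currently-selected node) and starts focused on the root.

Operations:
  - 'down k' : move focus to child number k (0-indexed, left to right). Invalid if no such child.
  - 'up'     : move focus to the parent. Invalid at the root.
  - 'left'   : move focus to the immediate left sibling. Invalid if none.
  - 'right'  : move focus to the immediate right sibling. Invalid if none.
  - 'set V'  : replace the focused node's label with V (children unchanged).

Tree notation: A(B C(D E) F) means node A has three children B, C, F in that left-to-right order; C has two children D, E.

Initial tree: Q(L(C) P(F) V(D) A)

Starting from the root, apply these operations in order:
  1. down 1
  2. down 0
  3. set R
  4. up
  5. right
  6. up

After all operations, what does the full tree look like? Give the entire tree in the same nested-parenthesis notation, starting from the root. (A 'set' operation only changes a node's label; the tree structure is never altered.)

Step 1 (down 1): focus=P path=1 depth=1 children=['F'] left=['L'] right=['V', 'A'] parent=Q
Step 2 (down 0): focus=F path=1/0 depth=2 children=[] left=[] right=[] parent=P
Step 3 (set R): focus=R path=1/0 depth=2 children=[] left=[] right=[] parent=P
Step 4 (up): focus=P path=1 depth=1 children=['R'] left=['L'] right=['V', 'A'] parent=Q
Step 5 (right): focus=V path=2 depth=1 children=['D'] left=['L', 'P'] right=['A'] parent=Q
Step 6 (up): focus=Q path=root depth=0 children=['L', 'P', 'V', 'A'] (at root)

Answer: Q(L(C) P(R) V(D) A)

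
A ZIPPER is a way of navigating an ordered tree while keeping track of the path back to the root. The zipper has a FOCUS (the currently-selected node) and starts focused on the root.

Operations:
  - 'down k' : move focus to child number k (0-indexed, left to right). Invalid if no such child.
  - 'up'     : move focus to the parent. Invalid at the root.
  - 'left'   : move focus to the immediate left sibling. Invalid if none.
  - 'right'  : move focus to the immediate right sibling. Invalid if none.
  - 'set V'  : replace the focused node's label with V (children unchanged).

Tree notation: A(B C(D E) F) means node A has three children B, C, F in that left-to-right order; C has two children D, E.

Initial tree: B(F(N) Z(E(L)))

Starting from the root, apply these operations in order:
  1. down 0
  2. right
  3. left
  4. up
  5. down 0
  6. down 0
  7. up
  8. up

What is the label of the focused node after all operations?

Step 1 (down 0): focus=F path=0 depth=1 children=['N'] left=[] right=['Z'] parent=B
Step 2 (right): focus=Z path=1 depth=1 children=['E'] left=['F'] right=[] parent=B
Step 3 (left): focus=F path=0 depth=1 children=['N'] left=[] right=['Z'] parent=B
Step 4 (up): focus=B path=root depth=0 children=['F', 'Z'] (at root)
Step 5 (down 0): focus=F path=0 depth=1 children=['N'] left=[] right=['Z'] parent=B
Step 6 (down 0): focus=N path=0/0 depth=2 children=[] left=[] right=[] parent=F
Step 7 (up): focus=F path=0 depth=1 children=['N'] left=[] right=['Z'] parent=B
Step 8 (up): focus=B path=root depth=0 children=['F', 'Z'] (at root)

Answer: B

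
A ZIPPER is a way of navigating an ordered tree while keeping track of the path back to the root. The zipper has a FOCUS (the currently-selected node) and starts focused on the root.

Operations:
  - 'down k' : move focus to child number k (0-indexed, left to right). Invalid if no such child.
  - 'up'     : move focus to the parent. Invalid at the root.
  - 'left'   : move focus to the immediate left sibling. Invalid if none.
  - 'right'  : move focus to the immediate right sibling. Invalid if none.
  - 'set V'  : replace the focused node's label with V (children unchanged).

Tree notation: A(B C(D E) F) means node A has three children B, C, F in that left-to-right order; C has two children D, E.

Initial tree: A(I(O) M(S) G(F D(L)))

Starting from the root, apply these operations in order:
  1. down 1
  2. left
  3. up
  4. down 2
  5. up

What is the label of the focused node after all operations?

Step 1 (down 1): focus=M path=1 depth=1 children=['S'] left=['I'] right=['G'] parent=A
Step 2 (left): focus=I path=0 depth=1 children=['O'] left=[] right=['M', 'G'] parent=A
Step 3 (up): focus=A path=root depth=0 children=['I', 'M', 'G'] (at root)
Step 4 (down 2): focus=G path=2 depth=1 children=['F', 'D'] left=['I', 'M'] right=[] parent=A
Step 5 (up): focus=A path=root depth=0 children=['I', 'M', 'G'] (at root)

Answer: A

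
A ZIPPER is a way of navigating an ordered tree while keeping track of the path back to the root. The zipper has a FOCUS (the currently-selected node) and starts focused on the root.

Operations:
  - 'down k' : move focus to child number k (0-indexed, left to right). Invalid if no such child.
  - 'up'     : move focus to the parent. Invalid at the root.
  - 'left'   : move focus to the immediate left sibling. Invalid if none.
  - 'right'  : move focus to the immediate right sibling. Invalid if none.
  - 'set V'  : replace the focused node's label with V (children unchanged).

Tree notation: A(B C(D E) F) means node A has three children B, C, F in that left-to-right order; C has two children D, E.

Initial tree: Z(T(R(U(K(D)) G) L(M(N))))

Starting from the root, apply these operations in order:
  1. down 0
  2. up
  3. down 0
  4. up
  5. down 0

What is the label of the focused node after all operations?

Answer: T

Derivation:
Step 1 (down 0): focus=T path=0 depth=1 children=['R', 'L'] left=[] right=[] parent=Z
Step 2 (up): focus=Z path=root depth=0 children=['T'] (at root)
Step 3 (down 0): focus=T path=0 depth=1 children=['R', 'L'] left=[] right=[] parent=Z
Step 4 (up): focus=Z path=root depth=0 children=['T'] (at root)
Step 5 (down 0): focus=T path=0 depth=1 children=['R', 'L'] left=[] right=[] parent=Z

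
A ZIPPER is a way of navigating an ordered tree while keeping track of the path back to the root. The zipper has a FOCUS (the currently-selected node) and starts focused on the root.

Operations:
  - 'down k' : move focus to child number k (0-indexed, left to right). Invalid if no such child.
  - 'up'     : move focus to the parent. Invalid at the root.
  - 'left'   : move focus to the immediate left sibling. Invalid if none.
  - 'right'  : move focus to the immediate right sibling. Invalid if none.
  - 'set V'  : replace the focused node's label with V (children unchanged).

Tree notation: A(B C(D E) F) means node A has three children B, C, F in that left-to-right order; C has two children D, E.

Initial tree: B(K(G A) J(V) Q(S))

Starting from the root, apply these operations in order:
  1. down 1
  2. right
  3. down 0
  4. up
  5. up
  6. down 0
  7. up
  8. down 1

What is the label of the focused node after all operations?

Step 1 (down 1): focus=J path=1 depth=1 children=['V'] left=['K'] right=['Q'] parent=B
Step 2 (right): focus=Q path=2 depth=1 children=['S'] left=['K', 'J'] right=[] parent=B
Step 3 (down 0): focus=S path=2/0 depth=2 children=[] left=[] right=[] parent=Q
Step 4 (up): focus=Q path=2 depth=1 children=['S'] left=['K', 'J'] right=[] parent=B
Step 5 (up): focus=B path=root depth=0 children=['K', 'J', 'Q'] (at root)
Step 6 (down 0): focus=K path=0 depth=1 children=['G', 'A'] left=[] right=['J', 'Q'] parent=B
Step 7 (up): focus=B path=root depth=0 children=['K', 'J', 'Q'] (at root)
Step 8 (down 1): focus=J path=1 depth=1 children=['V'] left=['K'] right=['Q'] parent=B

Answer: J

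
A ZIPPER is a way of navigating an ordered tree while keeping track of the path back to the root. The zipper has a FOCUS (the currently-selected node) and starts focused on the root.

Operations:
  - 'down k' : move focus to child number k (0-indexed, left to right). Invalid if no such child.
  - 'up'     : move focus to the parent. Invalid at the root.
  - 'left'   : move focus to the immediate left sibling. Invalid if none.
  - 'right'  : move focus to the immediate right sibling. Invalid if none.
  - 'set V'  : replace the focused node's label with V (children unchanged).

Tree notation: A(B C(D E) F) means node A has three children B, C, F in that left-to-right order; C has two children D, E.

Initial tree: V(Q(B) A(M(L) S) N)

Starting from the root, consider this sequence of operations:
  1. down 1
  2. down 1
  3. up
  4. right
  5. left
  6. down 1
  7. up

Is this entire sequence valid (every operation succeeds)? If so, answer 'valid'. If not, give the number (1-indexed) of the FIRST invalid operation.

Step 1 (down 1): focus=A path=1 depth=1 children=['M', 'S'] left=['Q'] right=['N'] parent=V
Step 2 (down 1): focus=S path=1/1 depth=2 children=[] left=['M'] right=[] parent=A
Step 3 (up): focus=A path=1 depth=1 children=['M', 'S'] left=['Q'] right=['N'] parent=V
Step 4 (right): focus=N path=2 depth=1 children=[] left=['Q', 'A'] right=[] parent=V
Step 5 (left): focus=A path=1 depth=1 children=['M', 'S'] left=['Q'] right=['N'] parent=V
Step 6 (down 1): focus=S path=1/1 depth=2 children=[] left=['M'] right=[] parent=A
Step 7 (up): focus=A path=1 depth=1 children=['M', 'S'] left=['Q'] right=['N'] parent=V

Answer: valid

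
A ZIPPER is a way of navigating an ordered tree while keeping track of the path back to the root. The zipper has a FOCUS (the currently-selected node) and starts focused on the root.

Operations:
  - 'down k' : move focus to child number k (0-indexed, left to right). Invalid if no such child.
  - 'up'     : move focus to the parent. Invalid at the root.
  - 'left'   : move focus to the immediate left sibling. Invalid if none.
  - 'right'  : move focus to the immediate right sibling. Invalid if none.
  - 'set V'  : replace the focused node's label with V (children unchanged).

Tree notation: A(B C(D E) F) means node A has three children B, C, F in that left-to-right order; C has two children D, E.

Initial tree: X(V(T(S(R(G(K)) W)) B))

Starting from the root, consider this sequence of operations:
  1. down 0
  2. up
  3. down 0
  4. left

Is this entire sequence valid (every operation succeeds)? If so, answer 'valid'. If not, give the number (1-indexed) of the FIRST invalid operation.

Answer: 4

Derivation:
Step 1 (down 0): focus=V path=0 depth=1 children=['T', 'B'] left=[] right=[] parent=X
Step 2 (up): focus=X path=root depth=0 children=['V'] (at root)
Step 3 (down 0): focus=V path=0 depth=1 children=['T', 'B'] left=[] right=[] parent=X
Step 4 (left): INVALID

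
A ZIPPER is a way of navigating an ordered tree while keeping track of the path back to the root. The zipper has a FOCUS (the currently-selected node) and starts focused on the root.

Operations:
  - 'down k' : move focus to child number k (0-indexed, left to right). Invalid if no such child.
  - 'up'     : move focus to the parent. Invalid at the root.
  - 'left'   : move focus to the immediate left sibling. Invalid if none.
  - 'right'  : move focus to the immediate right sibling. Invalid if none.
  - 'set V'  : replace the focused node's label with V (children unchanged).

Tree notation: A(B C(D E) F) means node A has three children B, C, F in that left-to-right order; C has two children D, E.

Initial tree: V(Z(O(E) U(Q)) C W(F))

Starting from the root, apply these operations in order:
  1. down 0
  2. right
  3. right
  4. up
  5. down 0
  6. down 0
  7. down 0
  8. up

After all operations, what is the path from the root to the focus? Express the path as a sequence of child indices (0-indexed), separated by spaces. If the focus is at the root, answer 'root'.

Answer: 0 0

Derivation:
Step 1 (down 0): focus=Z path=0 depth=1 children=['O', 'U'] left=[] right=['C', 'W'] parent=V
Step 2 (right): focus=C path=1 depth=1 children=[] left=['Z'] right=['W'] parent=V
Step 3 (right): focus=W path=2 depth=1 children=['F'] left=['Z', 'C'] right=[] parent=V
Step 4 (up): focus=V path=root depth=0 children=['Z', 'C', 'W'] (at root)
Step 5 (down 0): focus=Z path=0 depth=1 children=['O', 'U'] left=[] right=['C', 'W'] parent=V
Step 6 (down 0): focus=O path=0/0 depth=2 children=['E'] left=[] right=['U'] parent=Z
Step 7 (down 0): focus=E path=0/0/0 depth=3 children=[] left=[] right=[] parent=O
Step 8 (up): focus=O path=0/0 depth=2 children=['E'] left=[] right=['U'] parent=Z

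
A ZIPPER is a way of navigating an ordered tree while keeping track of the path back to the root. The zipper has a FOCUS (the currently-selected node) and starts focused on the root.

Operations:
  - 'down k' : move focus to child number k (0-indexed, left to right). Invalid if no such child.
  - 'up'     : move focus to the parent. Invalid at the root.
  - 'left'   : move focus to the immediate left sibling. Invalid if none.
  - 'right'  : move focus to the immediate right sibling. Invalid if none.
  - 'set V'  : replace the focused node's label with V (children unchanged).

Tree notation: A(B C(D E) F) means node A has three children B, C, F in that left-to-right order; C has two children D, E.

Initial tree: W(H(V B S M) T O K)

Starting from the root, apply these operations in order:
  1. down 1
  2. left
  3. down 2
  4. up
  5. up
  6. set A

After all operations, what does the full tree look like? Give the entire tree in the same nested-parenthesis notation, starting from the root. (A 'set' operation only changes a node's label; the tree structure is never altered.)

Step 1 (down 1): focus=T path=1 depth=1 children=[] left=['H'] right=['O', 'K'] parent=W
Step 2 (left): focus=H path=0 depth=1 children=['V', 'B', 'S', 'M'] left=[] right=['T', 'O', 'K'] parent=W
Step 3 (down 2): focus=S path=0/2 depth=2 children=[] left=['V', 'B'] right=['M'] parent=H
Step 4 (up): focus=H path=0 depth=1 children=['V', 'B', 'S', 'M'] left=[] right=['T', 'O', 'K'] parent=W
Step 5 (up): focus=W path=root depth=0 children=['H', 'T', 'O', 'K'] (at root)
Step 6 (set A): focus=A path=root depth=0 children=['H', 'T', 'O', 'K'] (at root)

Answer: A(H(V B S M) T O K)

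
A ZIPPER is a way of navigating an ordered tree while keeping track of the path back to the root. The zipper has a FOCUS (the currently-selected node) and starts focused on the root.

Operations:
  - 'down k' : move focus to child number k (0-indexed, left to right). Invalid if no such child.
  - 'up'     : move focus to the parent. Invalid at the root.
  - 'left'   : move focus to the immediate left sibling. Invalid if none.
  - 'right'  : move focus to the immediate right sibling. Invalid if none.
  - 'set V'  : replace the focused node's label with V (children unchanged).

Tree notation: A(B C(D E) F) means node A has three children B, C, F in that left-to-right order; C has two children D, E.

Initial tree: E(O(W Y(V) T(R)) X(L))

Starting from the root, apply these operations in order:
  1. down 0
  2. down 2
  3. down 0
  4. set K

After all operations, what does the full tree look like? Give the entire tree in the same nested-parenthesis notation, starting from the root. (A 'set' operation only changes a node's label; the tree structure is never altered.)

Step 1 (down 0): focus=O path=0 depth=1 children=['W', 'Y', 'T'] left=[] right=['X'] parent=E
Step 2 (down 2): focus=T path=0/2 depth=2 children=['R'] left=['W', 'Y'] right=[] parent=O
Step 3 (down 0): focus=R path=0/2/0 depth=3 children=[] left=[] right=[] parent=T
Step 4 (set K): focus=K path=0/2/0 depth=3 children=[] left=[] right=[] parent=T

Answer: E(O(W Y(V) T(K)) X(L))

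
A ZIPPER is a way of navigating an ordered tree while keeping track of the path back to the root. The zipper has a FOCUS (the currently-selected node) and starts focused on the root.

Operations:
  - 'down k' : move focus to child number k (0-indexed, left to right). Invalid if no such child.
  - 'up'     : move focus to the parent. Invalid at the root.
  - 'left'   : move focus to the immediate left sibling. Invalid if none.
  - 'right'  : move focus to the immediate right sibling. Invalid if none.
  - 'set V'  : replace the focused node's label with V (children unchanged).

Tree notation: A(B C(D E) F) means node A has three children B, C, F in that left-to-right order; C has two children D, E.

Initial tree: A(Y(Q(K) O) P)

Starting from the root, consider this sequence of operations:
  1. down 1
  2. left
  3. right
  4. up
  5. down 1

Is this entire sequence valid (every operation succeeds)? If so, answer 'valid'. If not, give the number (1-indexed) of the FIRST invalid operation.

Answer: valid

Derivation:
Step 1 (down 1): focus=P path=1 depth=1 children=[] left=['Y'] right=[] parent=A
Step 2 (left): focus=Y path=0 depth=1 children=['Q', 'O'] left=[] right=['P'] parent=A
Step 3 (right): focus=P path=1 depth=1 children=[] left=['Y'] right=[] parent=A
Step 4 (up): focus=A path=root depth=0 children=['Y', 'P'] (at root)
Step 5 (down 1): focus=P path=1 depth=1 children=[] left=['Y'] right=[] parent=A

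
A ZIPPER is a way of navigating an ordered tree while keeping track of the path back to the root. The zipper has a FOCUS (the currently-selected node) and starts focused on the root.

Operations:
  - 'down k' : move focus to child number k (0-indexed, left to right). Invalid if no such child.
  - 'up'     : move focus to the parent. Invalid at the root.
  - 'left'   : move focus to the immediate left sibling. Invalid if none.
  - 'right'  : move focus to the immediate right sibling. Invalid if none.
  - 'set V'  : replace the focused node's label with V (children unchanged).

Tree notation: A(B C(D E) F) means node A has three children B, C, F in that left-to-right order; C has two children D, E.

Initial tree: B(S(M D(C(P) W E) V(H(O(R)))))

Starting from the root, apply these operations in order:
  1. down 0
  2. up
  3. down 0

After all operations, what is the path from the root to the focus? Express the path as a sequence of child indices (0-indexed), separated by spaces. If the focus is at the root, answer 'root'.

Step 1 (down 0): focus=S path=0 depth=1 children=['M', 'D', 'V'] left=[] right=[] parent=B
Step 2 (up): focus=B path=root depth=0 children=['S'] (at root)
Step 3 (down 0): focus=S path=0 depth=1 children=['M', 'D', 'V'] left=[] right=[] parent=B

Answer: 0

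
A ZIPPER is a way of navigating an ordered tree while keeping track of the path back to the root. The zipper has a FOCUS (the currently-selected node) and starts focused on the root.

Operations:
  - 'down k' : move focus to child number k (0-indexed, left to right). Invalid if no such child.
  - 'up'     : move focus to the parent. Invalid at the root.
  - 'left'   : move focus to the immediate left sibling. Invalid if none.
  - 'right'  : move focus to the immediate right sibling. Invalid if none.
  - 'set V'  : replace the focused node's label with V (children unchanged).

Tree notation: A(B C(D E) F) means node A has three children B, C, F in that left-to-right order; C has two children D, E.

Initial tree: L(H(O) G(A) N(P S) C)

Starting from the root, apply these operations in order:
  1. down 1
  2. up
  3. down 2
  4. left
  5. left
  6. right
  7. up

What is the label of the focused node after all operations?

Answer: L

Derivation:
Step 1 (down 1): focus=G path=1 depth=1 children=['A'] left=['H'] right=['N', 'C'] parent=L
Step 2 (up): focus=L path=root depth=0 children=['H', 'G', 'N', 'C'] (at root)
Step 3 (down 2): focus=N path=2 depth=1 children=['P', 'S'] left=['H', 'G'] right=['C'] parent=L
Step 4 (left): focus=G path=1 depth=1 children=['A'] left=['H'] right=['N', 'C'] parent=L
Step 5 (left): focus=H path=0 depth=1 children=['O'] left=[] right=['G', 'N', 'C'] parent=L
Step 6 (right): focus=G path=1 depth=1 children=['A'] left=['H'] right=['N', 'C'] parent=L
Step 7 (up): focus=L path=root depth=0 children=['H', 'G', 'N', 'C'] (at root)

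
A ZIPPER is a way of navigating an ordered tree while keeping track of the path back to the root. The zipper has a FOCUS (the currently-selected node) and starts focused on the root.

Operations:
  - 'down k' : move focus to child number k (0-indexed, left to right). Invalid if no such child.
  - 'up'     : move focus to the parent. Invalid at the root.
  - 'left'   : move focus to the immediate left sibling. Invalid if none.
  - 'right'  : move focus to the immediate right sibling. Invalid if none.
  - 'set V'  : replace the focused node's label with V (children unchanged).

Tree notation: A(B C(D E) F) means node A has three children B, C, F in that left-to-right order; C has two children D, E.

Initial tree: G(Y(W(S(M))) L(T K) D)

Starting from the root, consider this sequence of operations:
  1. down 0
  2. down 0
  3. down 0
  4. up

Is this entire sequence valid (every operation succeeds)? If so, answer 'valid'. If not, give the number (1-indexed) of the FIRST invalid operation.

Step 1 (down 0): focus=Y path=0 depth=1 children=['W'] left=[] right=['L', 'D'] parent=G
Step 2 (down 0): focus=W path=0/0 depth=2 children=['S'] left=[] right=[] parent=Y
Step 3 (down 0): focus=S path=0/0/0 depth=3 children=['M'] left=[] right=[] parent=W
Step 4 (up): focus=W path=0/0 depth=2 children=['S'] left=[] right=[] parent=Y

Answer: valid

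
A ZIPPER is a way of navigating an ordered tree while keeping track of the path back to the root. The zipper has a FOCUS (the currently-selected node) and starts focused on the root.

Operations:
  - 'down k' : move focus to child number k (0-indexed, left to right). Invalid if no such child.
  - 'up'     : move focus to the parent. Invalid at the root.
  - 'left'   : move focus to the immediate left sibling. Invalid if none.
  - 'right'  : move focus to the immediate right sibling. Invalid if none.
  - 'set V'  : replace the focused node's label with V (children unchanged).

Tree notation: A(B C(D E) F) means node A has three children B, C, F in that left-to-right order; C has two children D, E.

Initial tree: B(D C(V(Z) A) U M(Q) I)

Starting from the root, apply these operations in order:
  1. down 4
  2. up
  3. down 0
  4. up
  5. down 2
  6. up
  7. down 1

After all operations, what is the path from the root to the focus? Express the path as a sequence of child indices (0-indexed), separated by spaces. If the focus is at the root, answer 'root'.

Answer: 1

Derivation:
Step 1 (down 4): focus=I path=4 depth=1 children=[] left=['D', 'C', 'U', 'M'] right=[] parent=B
Step 2 (up): focus=B path=root depth=0 children=['D', 'C', 'U', 'M', 'I'] (at root)
Step 3 (down 0): focus=D path=0 depth=1 children=[] left=[] right=['C', 'U', 'M', 'I'] parent=B
Step 4 (up): focus=B path=root depth=0 children=['D', 'C', 'U', 'M', 'I'] (at root)
Step 5 (down 2): focus=U path=2 depth=1 children=[] left=['D', 'C'] right=['M', 'I'] parent=B
Step 6 (up): focus=B path=root depth=0 children=['D', 'C', 'U', 'M', 'I'] (at root)
Step 7 (down 1): focus=C path=1 depth=1 children=['V', 'A'] left=['D'] right=['U', 'M', 'I'] parent=B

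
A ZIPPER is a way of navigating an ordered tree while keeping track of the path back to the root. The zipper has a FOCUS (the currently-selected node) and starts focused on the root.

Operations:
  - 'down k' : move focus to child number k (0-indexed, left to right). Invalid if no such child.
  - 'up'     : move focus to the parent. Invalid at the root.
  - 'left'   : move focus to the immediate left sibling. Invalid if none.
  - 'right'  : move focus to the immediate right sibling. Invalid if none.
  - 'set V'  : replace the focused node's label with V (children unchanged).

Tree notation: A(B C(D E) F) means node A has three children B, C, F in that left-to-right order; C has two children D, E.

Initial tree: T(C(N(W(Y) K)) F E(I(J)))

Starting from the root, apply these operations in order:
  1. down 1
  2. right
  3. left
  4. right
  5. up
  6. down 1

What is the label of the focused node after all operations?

Step 1 (down 1): focus=F path=1 depth=1 children=[] left=['C'] right=['E'] parent=T
Step 2 (right): focus=E path=2 depth=1 children=['I'] left=['C', 'F'] right=[] parent=T
Step 3 (left): focus=F path=1 depth=1 children=[] left=['C'] right=['E'] parent=T
Step 4 (right): focus=E path=2 depth=1 children=['I'] left=['C', 'F'] right=[] parent=T
Step 5 (up): focus=T path=root depth=0 children=['C', 'F', 'E'] (at root)
Step 6 (down 1): focus=F path=1 depth=1 children=[] left=['C'] right=['E'] parent=T

Answer: F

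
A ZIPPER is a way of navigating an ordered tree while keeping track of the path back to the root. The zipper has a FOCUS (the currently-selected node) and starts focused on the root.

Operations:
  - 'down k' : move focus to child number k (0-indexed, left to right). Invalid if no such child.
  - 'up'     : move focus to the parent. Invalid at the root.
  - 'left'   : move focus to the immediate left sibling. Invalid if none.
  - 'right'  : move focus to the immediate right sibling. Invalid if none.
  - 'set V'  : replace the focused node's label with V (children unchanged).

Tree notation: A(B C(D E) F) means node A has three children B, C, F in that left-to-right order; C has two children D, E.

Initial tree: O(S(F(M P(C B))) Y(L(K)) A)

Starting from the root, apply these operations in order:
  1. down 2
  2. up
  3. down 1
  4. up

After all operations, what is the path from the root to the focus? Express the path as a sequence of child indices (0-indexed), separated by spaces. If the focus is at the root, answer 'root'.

Answer: root

Derivation:
Step 1 (down 2): focus=A path=2 depth=1 children=[] left=['S', 'Y'] right=[] parent=O
Step 2 (up): focus=O path=root depth=0 children=['S', 'Y', 'A'] (at root)
Step 3 (down 1): focus=Y path=1 depth=1 children=['L'] left=['S'] right=['A'] parent=O
Step 4 (up): focus=O path=root depth=0 children=['S', 'Y', 'A'] (at root)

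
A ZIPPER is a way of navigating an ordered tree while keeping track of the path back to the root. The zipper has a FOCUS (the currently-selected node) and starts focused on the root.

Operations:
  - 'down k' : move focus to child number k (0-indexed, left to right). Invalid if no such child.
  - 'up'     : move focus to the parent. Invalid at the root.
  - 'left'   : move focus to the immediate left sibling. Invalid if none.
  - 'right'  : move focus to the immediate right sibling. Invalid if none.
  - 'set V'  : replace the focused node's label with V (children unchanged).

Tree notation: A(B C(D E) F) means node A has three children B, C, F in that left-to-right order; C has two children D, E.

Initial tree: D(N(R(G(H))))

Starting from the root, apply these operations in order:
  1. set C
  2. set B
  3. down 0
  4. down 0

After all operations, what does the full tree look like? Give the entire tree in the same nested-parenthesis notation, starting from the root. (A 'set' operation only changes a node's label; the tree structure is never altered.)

Step 1 (set C): focus=C path=root depth=0 children=['N'] (at root)
Step 2 (set B): focus=B path=root depth=0 children=['N'] (at root)
Step 3 (down 0): focus=N path=0 depth=1 children=['R'] left=[] right=[] parent=B
Step 4 (down 0): focus=R path=0/0 depth=2 children=['G'] left=[] right=[] parent=N

Answer: B(N(R(G(H))))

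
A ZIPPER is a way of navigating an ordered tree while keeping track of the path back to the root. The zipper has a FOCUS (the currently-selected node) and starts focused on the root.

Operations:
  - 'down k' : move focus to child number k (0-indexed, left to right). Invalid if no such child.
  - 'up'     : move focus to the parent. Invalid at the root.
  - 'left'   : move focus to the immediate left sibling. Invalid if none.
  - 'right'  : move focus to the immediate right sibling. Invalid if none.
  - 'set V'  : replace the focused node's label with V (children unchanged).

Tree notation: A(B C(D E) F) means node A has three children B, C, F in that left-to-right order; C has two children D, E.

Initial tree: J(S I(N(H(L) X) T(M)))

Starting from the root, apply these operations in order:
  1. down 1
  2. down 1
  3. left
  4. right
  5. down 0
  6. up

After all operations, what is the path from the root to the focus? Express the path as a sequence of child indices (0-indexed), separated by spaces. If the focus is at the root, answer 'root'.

Answer: 1 1

Derivation:
Step 1 (down 1): focus=I path=1 depth=1 children=['N', 'T'] left=['S'] right=[] parent=J
Step 2 (down 1): focus=T path=1/1 depth=2 children=['M'] left=['N'] right=[] parent=I
Step 3 (left): focus=N path=1/0 depth=2 children=['H', 'X'] left=[] right=['T'] parent=I
Step 4 (right): focus=T path=1/1 depth=2 children=['M'] left=['N'] right=[] parent=I
Step 5 (down 0): focus=M path=1/1/0 depth=3 children=[] left=[] right=[] parent=T
Step 6 (up): focus=T path=1/1 depth=2 children=['M'] left=['N'] right=[] parent=I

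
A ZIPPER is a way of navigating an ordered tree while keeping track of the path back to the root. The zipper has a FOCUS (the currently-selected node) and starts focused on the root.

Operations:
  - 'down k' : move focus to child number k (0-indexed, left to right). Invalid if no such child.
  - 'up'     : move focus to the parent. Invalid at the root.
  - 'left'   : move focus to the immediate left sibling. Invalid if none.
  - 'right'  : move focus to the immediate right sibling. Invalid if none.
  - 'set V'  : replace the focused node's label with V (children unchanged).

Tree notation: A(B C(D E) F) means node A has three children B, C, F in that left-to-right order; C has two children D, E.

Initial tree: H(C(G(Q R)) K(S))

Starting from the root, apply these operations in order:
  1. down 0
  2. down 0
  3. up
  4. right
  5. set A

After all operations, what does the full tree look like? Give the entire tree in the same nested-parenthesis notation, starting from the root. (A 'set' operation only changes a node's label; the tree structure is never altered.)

Answer: H(C(G(Q R)) A(S))

Derivation:
Step 1 (down 0): focus=C path=0 depth=1 children=['G'] left=[] right=['K'] parent=H
Step 2 (down 0): focus=G path=0/0 depth=2 children=['Q', 'R'] left=[] right=[] parent=C
Step 3 (up): focus=C path=0 depth=1 children=['G'] left=[] right=['K'] parent=H
Step 4 (right): focus=K path=1 depth=1 children=['S'] left=['C'] right=[] parent=H
Step 5 (set A): focus=A path=1 depth=1 children=['S'] left=['C'] right=[] parent=H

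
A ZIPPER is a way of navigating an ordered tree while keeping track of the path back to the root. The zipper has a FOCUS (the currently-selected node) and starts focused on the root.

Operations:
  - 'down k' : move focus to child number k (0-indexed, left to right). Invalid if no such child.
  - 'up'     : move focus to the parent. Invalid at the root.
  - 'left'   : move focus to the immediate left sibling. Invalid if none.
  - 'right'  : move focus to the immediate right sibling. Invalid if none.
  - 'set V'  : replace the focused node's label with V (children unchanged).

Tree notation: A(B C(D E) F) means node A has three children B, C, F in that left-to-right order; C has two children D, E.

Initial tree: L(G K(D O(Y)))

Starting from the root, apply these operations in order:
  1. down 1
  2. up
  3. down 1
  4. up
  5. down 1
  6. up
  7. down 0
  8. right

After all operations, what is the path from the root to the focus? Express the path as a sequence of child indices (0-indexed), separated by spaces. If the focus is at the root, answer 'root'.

Step 1 (down 1): focus=K path=1 depth=1 children=['D', 'O'] left=['G'] right=[] parent=L
Step 2 (up): focus=L path=root depth=0 children=['G', 'K'] (at root)
Step 3 (down 1): focus=K path=1 depth=1 children=['D', 'O'] left=['G'] right=[] parent=L
Step 4 (up): focus=L path=root depth=0 children=['G', 'K'] (at root)
Step 5 (down 1): focus=K path=1 depth=1 children=['D', 'O'] left=['G'] right=[] parent=L
Step 6 (up): focus=L path=root depth=0 children=['G', 'K'] (at root)
Step 7 (down 0): focus=G path=0 depth=1 children=[] left=[] right=['K'] parent=L
Step 8 (right): focus=K path=1 depth=1 children=['D', 'O'] left=['G'] right=[] parent=L

Answer: 1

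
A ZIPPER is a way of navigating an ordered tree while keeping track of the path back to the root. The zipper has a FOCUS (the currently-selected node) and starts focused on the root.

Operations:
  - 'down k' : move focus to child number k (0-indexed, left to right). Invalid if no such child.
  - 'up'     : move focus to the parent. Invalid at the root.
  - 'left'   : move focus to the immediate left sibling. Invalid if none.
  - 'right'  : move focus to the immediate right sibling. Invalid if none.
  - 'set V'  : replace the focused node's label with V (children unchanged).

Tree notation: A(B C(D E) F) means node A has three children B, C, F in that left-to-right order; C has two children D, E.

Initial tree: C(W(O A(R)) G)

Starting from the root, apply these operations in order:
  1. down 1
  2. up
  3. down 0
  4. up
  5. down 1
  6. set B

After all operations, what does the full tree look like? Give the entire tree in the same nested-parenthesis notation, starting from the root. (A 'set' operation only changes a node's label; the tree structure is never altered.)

Answer: C(W(O A(R)) B)

Derivation:
Step 1 (down 1): focus=G path=1 depth=1 children=[] left=['W'] right=[] parent=C
Step 2 (up): focus=C path=root depth=0 children=['W', 'G'] (at root)
Step 3 (down 0): focus=W path=0 depth=1 children=['O', 'A'] left=[] right=['G'] parent=C
Step 4 (up): focus=C path=root depth=0 children=['W', 'G'] (at root)
Step 5 (down 1): focus=G path=1 depth=1 children=[] left=['W'] right=[] parent=C
Step 6 (set B): focus=B path=1 depth=1 children=[] left=['W'] right=[] parent=C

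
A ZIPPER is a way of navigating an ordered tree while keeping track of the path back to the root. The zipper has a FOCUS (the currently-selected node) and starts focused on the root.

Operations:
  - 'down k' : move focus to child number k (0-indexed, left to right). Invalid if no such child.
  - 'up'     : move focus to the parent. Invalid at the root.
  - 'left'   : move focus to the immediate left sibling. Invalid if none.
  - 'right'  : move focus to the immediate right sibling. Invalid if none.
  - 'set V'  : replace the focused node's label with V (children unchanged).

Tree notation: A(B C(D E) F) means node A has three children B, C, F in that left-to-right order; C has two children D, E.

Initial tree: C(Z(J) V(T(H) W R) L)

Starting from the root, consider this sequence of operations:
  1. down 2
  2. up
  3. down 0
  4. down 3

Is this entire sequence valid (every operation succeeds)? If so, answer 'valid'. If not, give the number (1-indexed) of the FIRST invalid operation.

Step 1 (down 2): focus=L path=2 depth=1 children=[] left=['Z', 'V'] right=[] parent=C
Step 2 (up): focus=C path=root depth=0 children=['Z', 'V', 'L'] (at root)
Step 3 (down 0): focus=Z path=0 depth=1 children=['J'] left=[] right=['V', 'L'] parent=C
Step 4 (down 3): INVALID

Answer: 4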